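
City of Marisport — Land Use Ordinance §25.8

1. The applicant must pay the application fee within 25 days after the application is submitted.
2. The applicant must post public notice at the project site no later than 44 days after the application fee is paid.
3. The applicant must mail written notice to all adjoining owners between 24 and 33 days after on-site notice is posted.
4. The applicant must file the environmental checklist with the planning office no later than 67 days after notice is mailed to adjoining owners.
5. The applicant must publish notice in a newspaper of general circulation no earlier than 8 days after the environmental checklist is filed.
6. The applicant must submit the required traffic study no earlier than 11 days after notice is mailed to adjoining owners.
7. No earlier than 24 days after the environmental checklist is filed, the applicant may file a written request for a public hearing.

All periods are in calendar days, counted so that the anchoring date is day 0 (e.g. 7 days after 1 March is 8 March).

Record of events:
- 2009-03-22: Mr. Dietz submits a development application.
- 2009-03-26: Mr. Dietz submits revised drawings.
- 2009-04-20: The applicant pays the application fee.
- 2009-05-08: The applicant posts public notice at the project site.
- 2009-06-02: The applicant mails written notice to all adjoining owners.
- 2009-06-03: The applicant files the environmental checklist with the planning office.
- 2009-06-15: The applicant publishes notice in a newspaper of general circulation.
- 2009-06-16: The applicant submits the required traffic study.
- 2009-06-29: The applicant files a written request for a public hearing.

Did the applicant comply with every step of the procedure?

No

Step 1 — counting 25 days from 2009-03-22 (when the application is submitted) gives a deadline of 2009-04-16; not done until 2009-04-20, 4 days after the deadline.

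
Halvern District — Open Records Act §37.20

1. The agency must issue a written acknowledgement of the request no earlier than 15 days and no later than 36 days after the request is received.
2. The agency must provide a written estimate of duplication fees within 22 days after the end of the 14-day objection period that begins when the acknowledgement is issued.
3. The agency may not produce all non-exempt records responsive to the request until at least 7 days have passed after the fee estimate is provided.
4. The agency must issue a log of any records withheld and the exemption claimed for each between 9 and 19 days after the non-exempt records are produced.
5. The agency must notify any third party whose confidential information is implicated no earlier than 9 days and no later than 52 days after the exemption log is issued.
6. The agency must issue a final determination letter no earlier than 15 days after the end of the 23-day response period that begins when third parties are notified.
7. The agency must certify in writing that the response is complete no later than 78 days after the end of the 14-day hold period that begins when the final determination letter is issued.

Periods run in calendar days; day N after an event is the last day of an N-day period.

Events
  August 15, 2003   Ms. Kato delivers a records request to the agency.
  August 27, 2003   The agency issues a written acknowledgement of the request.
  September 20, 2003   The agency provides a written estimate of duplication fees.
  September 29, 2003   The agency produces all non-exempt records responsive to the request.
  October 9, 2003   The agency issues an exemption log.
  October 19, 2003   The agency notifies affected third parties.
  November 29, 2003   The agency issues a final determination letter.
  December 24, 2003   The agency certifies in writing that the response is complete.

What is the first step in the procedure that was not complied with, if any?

Step 1

(1) the permitted window runs from August 15, 2003 + 15 = August 30, 2003 to August 15, 2003 + 36 = September 20, 2003; done August 27, 2003 — 3 days before the window opened.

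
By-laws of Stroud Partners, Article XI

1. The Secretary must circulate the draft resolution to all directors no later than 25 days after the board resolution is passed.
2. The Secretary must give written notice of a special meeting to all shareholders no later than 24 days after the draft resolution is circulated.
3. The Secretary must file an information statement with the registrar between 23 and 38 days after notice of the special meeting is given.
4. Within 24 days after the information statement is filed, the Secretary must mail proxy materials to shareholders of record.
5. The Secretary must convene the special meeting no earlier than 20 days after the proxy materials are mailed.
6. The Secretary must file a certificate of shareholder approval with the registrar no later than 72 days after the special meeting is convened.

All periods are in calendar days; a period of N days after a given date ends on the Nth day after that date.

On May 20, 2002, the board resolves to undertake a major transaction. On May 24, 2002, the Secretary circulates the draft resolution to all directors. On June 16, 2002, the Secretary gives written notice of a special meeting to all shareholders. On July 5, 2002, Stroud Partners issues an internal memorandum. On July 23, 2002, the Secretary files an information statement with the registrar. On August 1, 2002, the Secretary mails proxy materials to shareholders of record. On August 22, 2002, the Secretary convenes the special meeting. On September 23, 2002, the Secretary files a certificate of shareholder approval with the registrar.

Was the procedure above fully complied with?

Step 1 — counting 25 days from May 20, 2002 (when the board resolution is passed) gives a deadline of June 14, 2002; done May 24, 2002 — timely.
Step 2 — counting 24 days from May 24, 2002 (when the draft resolution is circulated) gives a deadline of June 17, 2002; done June 16, 2002 — timely.
Step 3 — 23 and 38 days from June 16, 2002 (when notice of the special meeting is given) are July 9, 2002 and July 24, 2002 respectively; done July 23, 2002 — within the window.
Step 4 — counting 24 days from July 23, 2002 (when the information statement is filed) gives a deadline of August 16, 2002; done August 1, 2002 — timely.
Step 5 — must wait 20 days from August 1, 2002 (when the proxy materials are mailed), so not before August 21, 2002; done August 22, 2002 — permitted.
Step 6 — counting 72 days from August 22, 2002 (when the special meeting is convened) gives a deadline of November 2, 2002; September 23, 2002 is within that limit.

Yes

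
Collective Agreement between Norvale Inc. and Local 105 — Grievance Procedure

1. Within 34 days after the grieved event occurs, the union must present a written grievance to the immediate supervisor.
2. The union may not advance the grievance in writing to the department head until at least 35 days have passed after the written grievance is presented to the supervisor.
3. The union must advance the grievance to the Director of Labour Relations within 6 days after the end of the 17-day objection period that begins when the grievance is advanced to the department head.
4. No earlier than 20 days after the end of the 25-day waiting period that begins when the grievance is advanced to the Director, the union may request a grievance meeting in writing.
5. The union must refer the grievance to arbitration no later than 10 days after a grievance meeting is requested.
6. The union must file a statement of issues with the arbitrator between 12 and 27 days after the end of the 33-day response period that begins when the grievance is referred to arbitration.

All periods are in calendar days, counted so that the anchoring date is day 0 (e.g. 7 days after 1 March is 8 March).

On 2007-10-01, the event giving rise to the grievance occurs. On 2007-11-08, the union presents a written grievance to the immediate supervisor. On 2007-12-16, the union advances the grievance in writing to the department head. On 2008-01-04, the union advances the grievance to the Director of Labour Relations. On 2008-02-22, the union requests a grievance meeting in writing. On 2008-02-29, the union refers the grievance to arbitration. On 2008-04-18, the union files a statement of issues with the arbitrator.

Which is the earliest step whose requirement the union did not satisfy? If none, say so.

Step 1

(1) due by 2007-10-01 + 34 days = 2007-11-04; not done until 2007-11-08, 4 days after the deadline.
No need to go further; step 1 was not satisfied.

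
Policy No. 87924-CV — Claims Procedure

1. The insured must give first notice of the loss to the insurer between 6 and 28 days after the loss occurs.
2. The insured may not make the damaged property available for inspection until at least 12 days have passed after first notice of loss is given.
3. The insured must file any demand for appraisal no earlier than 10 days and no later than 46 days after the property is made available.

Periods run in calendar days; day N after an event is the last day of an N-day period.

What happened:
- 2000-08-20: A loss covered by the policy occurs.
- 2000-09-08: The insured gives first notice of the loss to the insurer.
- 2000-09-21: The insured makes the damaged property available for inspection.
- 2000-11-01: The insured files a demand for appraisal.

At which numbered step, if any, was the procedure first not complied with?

Step 1 — 6 and 28 days from 2000-08-20 (when the loss occurs) are 2000-08-26 and 2000-09-17 respectively; done 2000-09-08 — within the window.
Step 2 — must wait 12 days from 2000-09-08 (when first notice of loss is given), so not before 2000-09-20; 2000-09-21 is on or after that date.
Step 3 — 10 and 46 days from 2000-09-21 (when the property is made available) are 2000-10-01 and 2000-11-06 respectively; 2000-11-01 falls inside that range.

None — every step was satisfied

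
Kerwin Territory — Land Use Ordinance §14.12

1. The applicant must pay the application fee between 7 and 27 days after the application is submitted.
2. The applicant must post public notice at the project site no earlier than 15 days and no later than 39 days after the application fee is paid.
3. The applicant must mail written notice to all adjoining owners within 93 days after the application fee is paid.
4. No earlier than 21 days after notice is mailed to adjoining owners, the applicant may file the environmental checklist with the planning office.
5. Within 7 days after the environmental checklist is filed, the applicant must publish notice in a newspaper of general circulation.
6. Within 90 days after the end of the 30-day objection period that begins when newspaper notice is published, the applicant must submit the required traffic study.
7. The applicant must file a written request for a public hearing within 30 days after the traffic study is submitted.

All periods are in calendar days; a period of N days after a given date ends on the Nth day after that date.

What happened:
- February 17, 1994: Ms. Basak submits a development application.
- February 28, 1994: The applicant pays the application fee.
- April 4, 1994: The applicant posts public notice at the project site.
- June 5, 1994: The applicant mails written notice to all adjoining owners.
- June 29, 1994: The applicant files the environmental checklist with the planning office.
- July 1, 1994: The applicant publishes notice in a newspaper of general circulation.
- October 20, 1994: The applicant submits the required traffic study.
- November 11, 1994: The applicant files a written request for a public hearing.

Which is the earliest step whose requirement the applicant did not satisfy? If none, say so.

Step 1 — 7 and 27 days from February 17, 1994 (when the application is submitted) are February 24, 1994 and March 16, 1994 respectively; done February 28, 1994 — within the window.
Step 2 — 15 and 39 days from February 28, 1994 (when the application fee is paid) are March 15, 1994 and April 8, 1994 respectively; done April 4, 1994 — within the window.
Step 3 — counting 93 days from February 28, 1994 (when the application fee is paid) gives a deadline of June 1, 1994; June 5, 1994 misses that deadline by 4 days.

Step 3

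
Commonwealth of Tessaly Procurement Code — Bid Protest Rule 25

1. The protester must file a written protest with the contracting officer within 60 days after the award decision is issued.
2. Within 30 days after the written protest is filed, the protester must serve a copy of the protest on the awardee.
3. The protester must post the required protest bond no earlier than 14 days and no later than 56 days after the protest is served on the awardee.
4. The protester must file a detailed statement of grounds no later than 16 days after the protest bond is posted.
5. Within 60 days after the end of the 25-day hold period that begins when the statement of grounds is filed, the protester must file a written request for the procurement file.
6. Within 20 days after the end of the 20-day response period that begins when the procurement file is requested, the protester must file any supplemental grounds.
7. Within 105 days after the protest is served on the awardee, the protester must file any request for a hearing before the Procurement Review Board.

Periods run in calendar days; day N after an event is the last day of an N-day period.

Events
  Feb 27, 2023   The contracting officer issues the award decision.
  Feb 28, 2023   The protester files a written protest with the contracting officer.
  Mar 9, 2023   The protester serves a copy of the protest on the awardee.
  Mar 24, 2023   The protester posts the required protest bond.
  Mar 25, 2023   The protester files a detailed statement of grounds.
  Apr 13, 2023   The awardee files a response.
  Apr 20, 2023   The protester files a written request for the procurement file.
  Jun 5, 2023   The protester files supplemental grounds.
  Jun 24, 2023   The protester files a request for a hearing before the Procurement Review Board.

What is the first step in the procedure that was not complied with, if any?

Step 1 — counting 60 days from Feb 27, 2023 (when the award decision is issued) gives a deadline of Apr 28, 2023; done Feb 28, 2023 — timely.
Step 2 — counting 30 days from Feb 28, 2023 (when the written protest is filed) gives a deadline of Mar 30, 2023; Mar 9, 2023 is within that limit.
Step 3 — 14 and 56 days from Mar 9, 2023 (when the protest is served on the awardee) are Mar 23, 2023 and May 4, 2023 respectively; done Mar 24, 2023, which is between those dates.
Step 4 — counting 16 days from Mar 24, 2023 (when the protest bond is posted) gives a deadline of Apr 9, 2023; Mar 25, 2023 is within that limit.
Step 5 — counting 60 days from Apr 19, 2023 (end of the 25-day hold period, which began when the statement of grounds is filed on Mar 25, 2023) gives a deadline of Jun 18, 2023; completed Apr 20, 2023, before the deadline.
Step 6 — counting 20 days from May 10, 2023 (end of the 20-day response period, which began when the procurement file is requested on Apr 20, 2023) gives a deadline of May 30, 2023; Jun 5, 2023 misses that deadline by 6 days.

Step 6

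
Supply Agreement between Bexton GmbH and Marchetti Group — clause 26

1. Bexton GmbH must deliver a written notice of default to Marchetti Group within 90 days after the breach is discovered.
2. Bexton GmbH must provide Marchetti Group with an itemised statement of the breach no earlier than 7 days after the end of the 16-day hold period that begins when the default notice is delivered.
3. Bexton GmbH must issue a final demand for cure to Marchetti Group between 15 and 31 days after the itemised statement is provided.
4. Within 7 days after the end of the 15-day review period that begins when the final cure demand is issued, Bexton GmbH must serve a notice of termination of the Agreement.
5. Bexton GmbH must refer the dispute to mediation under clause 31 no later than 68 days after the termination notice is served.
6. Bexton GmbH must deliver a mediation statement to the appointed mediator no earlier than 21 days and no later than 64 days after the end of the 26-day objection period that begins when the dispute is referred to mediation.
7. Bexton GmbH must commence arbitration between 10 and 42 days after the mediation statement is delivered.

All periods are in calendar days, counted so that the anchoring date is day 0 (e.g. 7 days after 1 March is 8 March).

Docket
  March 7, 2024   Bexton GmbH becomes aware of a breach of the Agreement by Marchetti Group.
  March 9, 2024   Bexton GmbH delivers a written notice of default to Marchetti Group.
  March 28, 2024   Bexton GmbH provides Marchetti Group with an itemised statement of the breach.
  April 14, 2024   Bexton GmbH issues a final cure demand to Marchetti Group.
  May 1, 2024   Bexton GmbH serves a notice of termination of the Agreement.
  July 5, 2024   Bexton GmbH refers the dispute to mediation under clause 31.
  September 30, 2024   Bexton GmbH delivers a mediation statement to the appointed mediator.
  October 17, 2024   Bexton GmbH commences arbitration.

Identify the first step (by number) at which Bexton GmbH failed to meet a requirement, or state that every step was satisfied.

(1) due by March 7, 2024 + 90 days = June 5, 2024; completed March 9, 2024, before the deadline.
(2) permitted from March 25, 2024 + 7 days = April 1, 2024 onward; acted on March 28, 2024, 4 days prematurely.

Step 2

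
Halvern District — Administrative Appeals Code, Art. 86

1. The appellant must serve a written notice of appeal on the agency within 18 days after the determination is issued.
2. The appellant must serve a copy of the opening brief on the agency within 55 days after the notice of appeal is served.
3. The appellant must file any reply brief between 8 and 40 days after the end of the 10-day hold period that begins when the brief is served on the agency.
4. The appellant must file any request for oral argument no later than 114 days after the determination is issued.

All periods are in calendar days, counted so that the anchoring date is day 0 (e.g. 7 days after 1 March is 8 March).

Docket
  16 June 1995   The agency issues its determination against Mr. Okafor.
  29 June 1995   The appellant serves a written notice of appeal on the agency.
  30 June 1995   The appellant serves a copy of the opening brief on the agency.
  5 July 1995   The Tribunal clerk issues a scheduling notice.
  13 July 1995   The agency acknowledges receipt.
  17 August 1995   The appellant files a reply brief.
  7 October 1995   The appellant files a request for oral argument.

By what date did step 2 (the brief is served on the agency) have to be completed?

Step 2 runs from 29 June 1995, when the notice of appeal is served. 55 days after 29 June 1995 is 23 August 1995.

23 August 1995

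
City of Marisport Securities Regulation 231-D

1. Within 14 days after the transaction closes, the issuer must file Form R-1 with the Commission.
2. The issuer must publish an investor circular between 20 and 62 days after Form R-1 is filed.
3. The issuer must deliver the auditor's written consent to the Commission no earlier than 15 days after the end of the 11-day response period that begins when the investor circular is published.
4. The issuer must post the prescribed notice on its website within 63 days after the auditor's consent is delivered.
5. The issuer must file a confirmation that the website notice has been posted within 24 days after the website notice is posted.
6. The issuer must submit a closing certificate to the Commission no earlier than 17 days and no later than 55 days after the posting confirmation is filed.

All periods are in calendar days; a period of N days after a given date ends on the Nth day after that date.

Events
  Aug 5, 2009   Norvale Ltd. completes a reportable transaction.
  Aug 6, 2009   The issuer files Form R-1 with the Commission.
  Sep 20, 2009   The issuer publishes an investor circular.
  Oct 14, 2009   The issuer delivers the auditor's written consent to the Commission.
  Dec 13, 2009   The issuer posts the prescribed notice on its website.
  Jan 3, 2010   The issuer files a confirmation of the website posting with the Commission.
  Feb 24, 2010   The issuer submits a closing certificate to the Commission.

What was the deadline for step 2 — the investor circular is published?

Step 2 runs from Aug 6, 2009, when Form R-1 is filed. The window is 20–62 days after Aug 6, 2009; it closes on Oct 7, 2009.

Oct 7, 2009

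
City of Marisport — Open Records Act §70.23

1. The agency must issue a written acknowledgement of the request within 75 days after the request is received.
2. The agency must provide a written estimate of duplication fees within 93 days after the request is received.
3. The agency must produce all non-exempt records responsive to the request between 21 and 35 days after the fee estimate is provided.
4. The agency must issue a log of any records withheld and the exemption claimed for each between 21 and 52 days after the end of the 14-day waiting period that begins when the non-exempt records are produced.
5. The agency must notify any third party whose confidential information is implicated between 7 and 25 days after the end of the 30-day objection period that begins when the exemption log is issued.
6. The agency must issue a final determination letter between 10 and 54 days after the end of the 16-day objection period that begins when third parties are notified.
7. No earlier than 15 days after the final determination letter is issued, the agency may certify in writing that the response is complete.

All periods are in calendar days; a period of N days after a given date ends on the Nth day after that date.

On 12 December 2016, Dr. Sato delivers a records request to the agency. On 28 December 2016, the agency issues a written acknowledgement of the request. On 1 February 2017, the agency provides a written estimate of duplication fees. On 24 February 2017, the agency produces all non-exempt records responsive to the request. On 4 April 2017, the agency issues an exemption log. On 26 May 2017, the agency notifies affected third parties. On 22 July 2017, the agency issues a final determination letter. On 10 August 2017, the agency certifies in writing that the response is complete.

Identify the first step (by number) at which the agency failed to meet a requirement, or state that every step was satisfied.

(1) due by 12 December 2016 + 75 days = 25 February 2017; done 28 December 2016 — timely.
(2) due by 12 December 2016 + 93 days = 15 March 2017; completed 1 February 2017, before the deadline.
(3) the permitted window runs from 1 February 2017 + 21 = 22 February 2017 to 1 February 2017 + 35 = 8 March 2017; 24 February 2017 falls inside that range.
(4) the permitted window runs from 10 March 2017 + 21 = 31 March 2017 to 10 March 2017 + 52 = 1 May 2017; done 4 April 2017, which is between those dates.
(5) the permitted window runs from 4 May 2017 + 7 = 11 May 2017 to 4 May 2017 + 25 = 29 May 2017; done 26 May 2017, which is between those dates.
(6) the permitted window runs from 11 June 2017 + 10 = 21 June 2017 to 11 June 2017 + 54 = 4 August 2017; 22 July 2017 falls inside that range.
(7) permitted from 22 July 2017 + 15 days = 6 August 2017 onward; done 10 August 2017, after the minimum wait.

None — every step was satisfied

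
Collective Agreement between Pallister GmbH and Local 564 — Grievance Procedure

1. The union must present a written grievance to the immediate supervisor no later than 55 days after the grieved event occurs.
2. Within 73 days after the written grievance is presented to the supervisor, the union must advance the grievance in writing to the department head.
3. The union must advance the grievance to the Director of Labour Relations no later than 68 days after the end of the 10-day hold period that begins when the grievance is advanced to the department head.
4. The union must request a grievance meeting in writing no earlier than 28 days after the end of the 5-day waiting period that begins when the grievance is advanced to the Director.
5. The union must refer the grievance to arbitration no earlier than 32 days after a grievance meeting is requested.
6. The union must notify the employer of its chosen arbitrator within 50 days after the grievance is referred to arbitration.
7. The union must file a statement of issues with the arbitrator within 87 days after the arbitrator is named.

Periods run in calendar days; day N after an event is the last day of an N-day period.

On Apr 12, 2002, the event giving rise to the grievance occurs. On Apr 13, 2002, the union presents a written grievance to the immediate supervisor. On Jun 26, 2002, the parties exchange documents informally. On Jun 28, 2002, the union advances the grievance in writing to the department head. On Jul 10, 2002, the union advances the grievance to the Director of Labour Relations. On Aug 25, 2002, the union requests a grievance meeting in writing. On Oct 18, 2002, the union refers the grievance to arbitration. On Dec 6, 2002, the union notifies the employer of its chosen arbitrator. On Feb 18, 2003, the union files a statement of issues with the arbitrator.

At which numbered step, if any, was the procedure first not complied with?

Step 2

(1) due by Apr 12, 2002 + 55 days = Jun 6, 2002; completed Apr 13, 2002, before the deadline.
(2) due by Apr 13, 2002 + 73 days = Jun 25, 2002; done Jun 28, 2002 — 3 days late.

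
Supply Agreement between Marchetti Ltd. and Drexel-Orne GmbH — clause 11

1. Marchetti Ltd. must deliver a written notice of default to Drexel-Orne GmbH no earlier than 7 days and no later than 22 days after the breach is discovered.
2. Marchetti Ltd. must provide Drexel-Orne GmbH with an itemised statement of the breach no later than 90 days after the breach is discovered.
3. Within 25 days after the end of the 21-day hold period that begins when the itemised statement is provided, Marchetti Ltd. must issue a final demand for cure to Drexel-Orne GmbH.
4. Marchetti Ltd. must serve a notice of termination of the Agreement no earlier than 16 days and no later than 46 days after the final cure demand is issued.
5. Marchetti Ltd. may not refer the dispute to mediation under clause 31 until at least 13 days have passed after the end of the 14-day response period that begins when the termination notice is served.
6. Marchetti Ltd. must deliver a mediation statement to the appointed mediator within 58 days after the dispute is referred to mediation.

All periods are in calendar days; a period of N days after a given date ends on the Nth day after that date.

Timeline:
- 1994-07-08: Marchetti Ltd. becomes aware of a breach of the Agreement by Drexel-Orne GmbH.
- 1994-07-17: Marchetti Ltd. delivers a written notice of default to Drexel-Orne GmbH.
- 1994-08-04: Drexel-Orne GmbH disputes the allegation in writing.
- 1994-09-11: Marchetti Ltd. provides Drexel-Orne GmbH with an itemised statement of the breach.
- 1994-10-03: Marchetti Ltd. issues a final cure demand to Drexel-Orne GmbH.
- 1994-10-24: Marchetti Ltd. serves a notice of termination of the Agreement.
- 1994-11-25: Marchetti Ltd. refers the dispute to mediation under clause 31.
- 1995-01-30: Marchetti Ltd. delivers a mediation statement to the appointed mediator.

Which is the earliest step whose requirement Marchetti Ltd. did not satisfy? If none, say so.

Step 1: the window is 7–22 days after 1994-07-08 (when the breach is discovered), so 1994-07-15 through 1994-07-30; 1994-07-17 falls inside that range.
Step 2: 90 days after 1994-07-08 (when the breach is discovered) is 1994-10-06; done 1994-09-11 — timely.
Step 3: 25 days after 1994-10-02 (end of the 21-day hold period, which began when the itemised statement is provided on 1994-09-11) is 1994-10-27; completed 1994-10-03, before the deadline.
Step 4: the window is 16–46 days after 1994-10-03 (when the final cure demand is issued), so 1994-10-19 through 1994-11-18; done 1994-10-24, which is between those dates.
Step 5: the earliest permitted date is 13 days after 1994-11-07 (end of the 14-day response period, which began when the termination notice is served on 1994-10-24), i.e. 1994-11-20; 1994-11-25 is on or after that date.
Step 6: 58 days after 1994-11-25 (when the dispute is referred to mediation) is 1995-01-22; done 1995-01-30 — 8 days late.

Step 6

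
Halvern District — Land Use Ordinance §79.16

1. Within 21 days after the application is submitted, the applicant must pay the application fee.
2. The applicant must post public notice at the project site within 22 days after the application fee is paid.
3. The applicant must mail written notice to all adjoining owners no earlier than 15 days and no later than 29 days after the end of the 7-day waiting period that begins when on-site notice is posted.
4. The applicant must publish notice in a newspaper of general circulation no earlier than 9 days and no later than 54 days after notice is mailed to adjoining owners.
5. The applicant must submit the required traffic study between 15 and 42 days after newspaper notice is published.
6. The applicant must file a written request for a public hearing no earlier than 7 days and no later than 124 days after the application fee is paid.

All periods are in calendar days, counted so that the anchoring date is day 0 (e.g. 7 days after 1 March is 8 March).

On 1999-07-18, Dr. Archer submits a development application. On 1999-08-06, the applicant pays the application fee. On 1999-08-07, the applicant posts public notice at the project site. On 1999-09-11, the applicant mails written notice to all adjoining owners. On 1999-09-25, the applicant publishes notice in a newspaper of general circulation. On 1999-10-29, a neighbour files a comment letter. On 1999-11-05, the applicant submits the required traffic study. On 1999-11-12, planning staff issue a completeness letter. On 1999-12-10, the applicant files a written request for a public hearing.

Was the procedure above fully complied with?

Step 1: 21 days after 1999-07-18 (when the application is submitted) is 1999-08-08; done 1999-08-06 — timely.
Step 2: 22 days after 1999-08-06 (when the application fee is paid) is 1999-08-28; completed 1999-08-07, before the deadline.
Step 3: the window is 15–29 days after 1999-08-14 (end of the 7-day waiting period, which began when on-site notice is posted on 1999-08-07), so 1999-08-29 through 1999-09-12; done 1999-09-11 — within the window.
Step 4: the window is 9–54 days after 1999-09-11 (when notice is mailed to adjoining owners), so 1999-09-20 through 1999-11-04; 1999-09-25 falls inside that range.
Step 5: the window is 15–42 days after 1999-09-25 (when newspaper notice is published), so 1999-10-10 through 1999-11-06; done 1999-11-05, which is between those dates.
Step 6: the window is 7–124 days after 1999-08-06 (when the application fee is paid), so 1999-08-13 through 1999-12-08; done 1999-12-10 — 2 days after the window closed.
Later steps need not be reached.

No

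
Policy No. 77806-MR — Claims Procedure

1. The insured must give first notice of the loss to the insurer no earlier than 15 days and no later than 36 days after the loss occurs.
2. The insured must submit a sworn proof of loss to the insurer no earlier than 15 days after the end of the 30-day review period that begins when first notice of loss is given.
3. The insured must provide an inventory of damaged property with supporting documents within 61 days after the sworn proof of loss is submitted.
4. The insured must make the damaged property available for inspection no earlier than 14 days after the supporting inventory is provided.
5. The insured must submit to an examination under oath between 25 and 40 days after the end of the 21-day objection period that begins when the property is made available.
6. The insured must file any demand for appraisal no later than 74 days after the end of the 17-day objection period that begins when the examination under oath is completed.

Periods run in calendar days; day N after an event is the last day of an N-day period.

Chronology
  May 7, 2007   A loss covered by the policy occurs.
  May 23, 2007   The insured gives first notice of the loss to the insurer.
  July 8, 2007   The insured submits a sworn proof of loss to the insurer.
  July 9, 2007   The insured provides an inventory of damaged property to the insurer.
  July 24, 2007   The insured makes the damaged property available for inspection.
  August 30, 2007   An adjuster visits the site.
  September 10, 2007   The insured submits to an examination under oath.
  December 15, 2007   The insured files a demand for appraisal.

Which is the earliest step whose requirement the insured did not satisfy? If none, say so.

Step 1 — 15 and 36 days from May 7, 2007 (when the loss occurs) are May 22, 2007 and June 12, 2007 respectively; done May 23, 2007, which is between those dates.
Step 2 — must wait 15 days from June 22, 2007 (end of the 30-day review period, which began when first notice of loss is given on May 23, 2007), so not before July 7, 2007; July 8, 2007 is on or after that date.
Step 3 — counting 61 days from July 8, 2007 (when the sworn proof of loss is submitted) gives a deadline of September 7, 2007; July 9, 2007 is within that limit.
Step 4 — must wait 14 days from July 9, 2007 (when the supporting inventory is provided), so not before July 23, 2007; done July 24, 2007 — permitted.
Step 5 — 25 and 40 days from August 14, 2007 (end of the 21-day objection period, which began when the property is made available on July 24, 2007) are September 8, 2007 and September 23, 2007 respectively; September 10, 2007 falls inside that range.
Step 6 — counting 74 days from September 27, 2007 (end of the 17-day objection period, which began when the examination under oath is completed on September 10, 2007) gives a deadline of December 10, 2007; December 15, 2007 misses that deadline by 5 days.
Later steps need not be reached.

Step 6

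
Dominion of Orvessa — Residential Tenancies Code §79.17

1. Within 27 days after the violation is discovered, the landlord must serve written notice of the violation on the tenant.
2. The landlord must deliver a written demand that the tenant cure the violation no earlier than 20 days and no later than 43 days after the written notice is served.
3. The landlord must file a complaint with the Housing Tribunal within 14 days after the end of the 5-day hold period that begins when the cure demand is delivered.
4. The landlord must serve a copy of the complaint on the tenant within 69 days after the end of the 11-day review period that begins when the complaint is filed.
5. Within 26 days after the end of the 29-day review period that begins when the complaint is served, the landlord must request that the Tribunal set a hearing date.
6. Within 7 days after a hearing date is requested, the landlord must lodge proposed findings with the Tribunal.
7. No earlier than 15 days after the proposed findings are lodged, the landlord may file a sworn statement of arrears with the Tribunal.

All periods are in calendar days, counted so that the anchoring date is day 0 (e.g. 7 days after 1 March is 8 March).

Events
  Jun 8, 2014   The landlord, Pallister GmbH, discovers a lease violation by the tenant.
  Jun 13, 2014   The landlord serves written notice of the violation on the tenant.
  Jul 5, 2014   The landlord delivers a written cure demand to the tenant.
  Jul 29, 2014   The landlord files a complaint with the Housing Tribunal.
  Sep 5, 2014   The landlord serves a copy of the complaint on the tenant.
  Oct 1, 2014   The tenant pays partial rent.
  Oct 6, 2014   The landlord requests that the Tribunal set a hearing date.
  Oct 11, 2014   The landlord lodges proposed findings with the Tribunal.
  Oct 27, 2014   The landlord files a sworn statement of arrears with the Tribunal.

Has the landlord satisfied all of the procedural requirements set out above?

Step 1 — counting 27 days from Jun 8, 2014 (when the violation is discovered) gives a deadline of Jul 5, 2014; done Jun 13, 2014 — timely.
Step 2 — 20 and 43 days from Jun 13, 2014 (when the written notice is served) are Jul 3, 2014 and Jul 26, 2014 respectively; Jul 5, 2014 falls inside that range.
Step 3 — counting 14 days from Jul 10, 2014 (end of the 5-day hold period, which began when the cure demand is delivered on Jul 5, 2014) gives a deadline of Jul 24, 2014; done Jul 29, 2014 — 5 days late.
Later steps need not be reached.

No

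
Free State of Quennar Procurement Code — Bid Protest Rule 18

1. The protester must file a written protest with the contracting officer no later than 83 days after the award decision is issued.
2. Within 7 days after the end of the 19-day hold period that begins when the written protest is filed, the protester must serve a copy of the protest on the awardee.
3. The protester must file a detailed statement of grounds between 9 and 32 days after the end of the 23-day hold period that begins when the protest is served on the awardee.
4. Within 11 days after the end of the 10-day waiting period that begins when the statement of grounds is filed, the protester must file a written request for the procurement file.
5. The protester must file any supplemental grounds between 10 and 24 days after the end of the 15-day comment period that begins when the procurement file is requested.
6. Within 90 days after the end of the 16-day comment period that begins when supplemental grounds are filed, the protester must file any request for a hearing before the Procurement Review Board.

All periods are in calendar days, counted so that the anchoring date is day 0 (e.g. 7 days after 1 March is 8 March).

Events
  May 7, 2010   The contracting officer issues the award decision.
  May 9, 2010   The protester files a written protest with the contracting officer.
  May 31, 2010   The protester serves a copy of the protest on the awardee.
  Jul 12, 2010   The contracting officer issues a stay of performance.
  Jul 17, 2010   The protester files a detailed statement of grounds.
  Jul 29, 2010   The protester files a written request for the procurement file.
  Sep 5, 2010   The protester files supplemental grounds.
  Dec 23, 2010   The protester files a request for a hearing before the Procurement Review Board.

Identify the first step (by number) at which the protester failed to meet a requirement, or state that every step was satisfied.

Step 6

Step 1: 83 days after May 7, 2010 (when the award decision is issued) is Jul 29, 2010; May 9, 2010 is within that limit.
Step 2: 7 days after May 28, 2010 (end of the 19-day hold period, which began when the written protest is filed on May 9, 2010) is Jun 4, 2010; done May 31, 2010 — timely.
Step 3: the window is 9–32 days after Jun 23, 2010 (end of the 23-day hold period, which began when the protest is served on the awardee on May 31, 2010), so Jul 2, 2010 through Jul 25, 2010; done Jul 17, 2010, which is between those dates.
Step 4: 11 days after Jul 27, 2010 (end of the 10-day waiting period, which began when the statement of grounds is filed on Jul 17, 2010) is Aug 7, 2010; Jul 29, 2010 is within that limit.
Step 5: the window is 10–24 days after Aug 13, 2010 (end of the 15-day comment period, which began when the procurement file is requested on Jul 29, 2010), so Aug 23, 2010 through Sep 6, 2010; Sep 5, 2010 falls inside that range.
Step 6: 90 days after Sep 21, 2010 (end of the 16-day comment period, which began when supplemental grounds are filed on Sep 5, 2010) is Dec 20, 2010; done Dec 23, 2010 — 3 days late.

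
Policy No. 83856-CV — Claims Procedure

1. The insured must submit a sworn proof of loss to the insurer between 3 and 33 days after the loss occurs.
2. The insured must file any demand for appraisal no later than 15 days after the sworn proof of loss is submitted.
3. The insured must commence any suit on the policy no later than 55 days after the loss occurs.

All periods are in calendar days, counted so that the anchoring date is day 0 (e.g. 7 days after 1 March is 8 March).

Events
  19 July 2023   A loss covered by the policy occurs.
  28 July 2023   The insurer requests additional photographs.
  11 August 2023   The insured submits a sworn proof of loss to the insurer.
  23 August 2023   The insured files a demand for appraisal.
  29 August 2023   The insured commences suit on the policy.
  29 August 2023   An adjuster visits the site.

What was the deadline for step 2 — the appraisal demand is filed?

Step 2 runs from 11 August 2023, when the sworn proof of loss is submitted. 15 days after 11 August 2023 is 26 August 2023.

26 August 2023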